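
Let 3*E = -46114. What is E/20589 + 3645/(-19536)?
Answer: -375341273/402226704 ≈ -0.93316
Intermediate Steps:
E = -46114/3 (E = (⅓)*(-46114) = -46114/3 ≈ -15371.)
E/20589 + 3645/(-19536) = -46114/3/20589 + 3645/(-19536) = -46114/3*1/20589 + 3645*(-1/19536) = -46114/61767 - 1215/6512 = -375341273/402226704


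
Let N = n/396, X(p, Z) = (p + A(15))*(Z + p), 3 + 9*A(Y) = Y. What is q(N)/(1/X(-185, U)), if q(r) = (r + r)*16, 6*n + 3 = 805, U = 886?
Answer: -1239093208/891 ≈ -1.3907e+6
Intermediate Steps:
A(Y) = -⅓ + Y/9
n = 401/3 (n = -½ + (⅙)*805 = -½ + 805/6 = 401/3 ≈ 133.67)
X(p, Z) = (4/3 + p)*(Z + p) (X(p, Z) = (p + (-⅓ + (⅑)*15))*(Z + p) = (p + (-⅓ + 5/3))*(Z + p) = (p + 4/3)*(Z + p) = (4/3 + p)*(Z + p))
N = 401/1188 (N = (401/3)/396 = (401/3)*(1/396) = 401/1188 ≈ 0.33754)
q(r) = 32*r (q(r) = (2*r)*16 = 32*r)
q(N)/(1/X(-185, U)) = (32*(401/1188))/(1/((-185)² + (4/3)*886 + (4/3)*(-185) + 886*(-185))) = 3208/(297*(1/(34225 + 3544/3 - 740/3 - 163910))) = 3208/(297*(1/(-386251/3))) = 3208/(297*(-3/386251)) = (3208/297)*(-386251/3) = -1239093208/891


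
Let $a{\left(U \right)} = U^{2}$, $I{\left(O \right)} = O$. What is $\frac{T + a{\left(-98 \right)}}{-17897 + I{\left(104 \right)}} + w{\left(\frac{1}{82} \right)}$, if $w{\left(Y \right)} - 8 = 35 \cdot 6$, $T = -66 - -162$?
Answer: $\frac{3869174}{17793} \approx 217.45$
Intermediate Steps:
$T = 96$ ($T = -66 + 162 = 96$)
$w{\left(Y \right)} = 218$ ($w{\left(Y \right)} = 8 + 35 \cdot 6 = 8 + 210 = 218$)
$\frac{T + a{\left(-98 \right)}}{-17897 + I{\left(104 \right)}} + w{\left(\frac{1}{82} \right)} = \frac{96 + \left(-98\right)^{2}}{-17897 + 104} + 218 = \frac{96 + 9604}{-17793} + 218 = 9700 \left(- \frac{1}{17793}\right) + 218 = - \frac{9700}{17793} + 218 = \frac{3869174}{17793}$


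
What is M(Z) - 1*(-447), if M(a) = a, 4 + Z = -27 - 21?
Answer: 395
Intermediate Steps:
Z = -52 (Z = -4 + (-27 - 21) = -4 - 48 = -52)
M(Z) - 1*(-447) = -52 - 1*(-447) = -52 + 447 = 395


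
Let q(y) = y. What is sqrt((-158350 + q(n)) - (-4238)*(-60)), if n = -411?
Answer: I*sqrt(413041) ≈ 642.68*I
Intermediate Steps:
sqrt((-158350 + q(n)) - (-4238)*(-60)) = sqrt((-158350 - 411) - (-4238)*(-60)) = sqrt(-158761 - 163*1560) = sqrt(-158761 - 254280) = sqrt(-413041) = I*sqrt(413041)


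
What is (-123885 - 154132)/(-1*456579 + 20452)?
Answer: 278017/436127 ≈ 0.63747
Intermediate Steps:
(-123885 - 154132)/(-1*456579 + 20452) = -278017/(-456579 + 20452) = -278017/(-436127) = -278017*(-1/436127) = 278017/436127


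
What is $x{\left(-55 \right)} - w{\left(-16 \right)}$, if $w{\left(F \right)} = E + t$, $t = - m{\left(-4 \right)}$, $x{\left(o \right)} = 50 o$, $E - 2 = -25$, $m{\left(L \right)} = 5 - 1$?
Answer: $-2723$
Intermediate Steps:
$m{\left(L \right)} = 4$ ($m{\left(L \right)} = 5 - 1 = 4$)
$E = -23$ ($E = 2 - 25 = -23$)
$t = -4$ ($t = \left(-1\right) 4 = -4$)
$w{\left(F \right)} = -27$ ($w{\left(F \right)} = -23 - 4 = -27$)
$x{\left(-55 \right)} - w{\left(-16 \right)} = 50 \left(-55\right) - -27 = -2750 + 27 = -2723$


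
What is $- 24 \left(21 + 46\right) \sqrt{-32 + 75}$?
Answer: $- 1608 \sqrt{43} \approx -10544.0$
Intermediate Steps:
$- 24 \left(21 + 46\right) \sqrt{-32 + 75} = \left(-24\right) 67 \sqrt{43} = - 1608 \sqrt{43}$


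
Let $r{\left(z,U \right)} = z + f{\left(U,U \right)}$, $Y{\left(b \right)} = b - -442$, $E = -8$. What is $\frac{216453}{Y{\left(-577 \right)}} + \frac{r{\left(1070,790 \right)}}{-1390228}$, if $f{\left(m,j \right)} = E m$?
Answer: $- \frac{7164721727}{4468590} \approx -1603.4$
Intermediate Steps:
$Y{\left(b \right)} = 442 + b$ ($Y{\left(b \right)} = b + 442 = 442 + b$)
$f{\left(m,j \right)} = - 8 m$
$r{\left(z,U \right)} = z - 8 U$
$\frac{216453}{Y{\left(-577 \right)}} + \frac{r{\left(1070,790 \right)}}{-1390228} = \frac{216453}{442 - 577} + \frac{1070 - 6320}{-1390228} = \frac{216453}{-135} + \left(1070 - 6320\right) \left(- \frac{1}{1390228}\right) = 216453 \left(- \frac{1}{135}\right) - - \frac{375}{99302} = - \frac{72151}{45} + \frac{375}{99302} = - \frac{7164721727}{4468590}$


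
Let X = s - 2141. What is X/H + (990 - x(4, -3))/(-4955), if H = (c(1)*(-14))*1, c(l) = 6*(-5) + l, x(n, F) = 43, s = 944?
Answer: -902231/287390 ≈ -3.1394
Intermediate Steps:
c(l) = -30 + l
X = -1197 (X = 944 - 2141 = -1197)
H = 406 (H = ((-30 + 1)*(-14))*1 = -29*(-14)*1 = 406*1 = 406)
X/H + (990 - x(4, -3))/(-4955) = -1197/406 + (990 - 1*43)/(-4955) = -1197*1/406 + (990 - 43)*(-1/4955) = -171/58 + 947*(-1/4955) = -171/58 - 947/4955 = -902231/287390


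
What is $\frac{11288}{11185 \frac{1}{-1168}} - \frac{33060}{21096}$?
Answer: $- \frac{23208961747}{19663230} \approx -1180.3$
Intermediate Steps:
$\frac{11288}{11185 \frac{1}{-1168}} - \frac{33060}{21096} = \frac{11288}{11185 \left(- \frac{1}{1168}\right)} - \frac{2755}{1758} = \frac{11288}{- \frac{11185}{1168}} - \frac{2755}{1758} = 11288 \left(- \frac{1168}{11185}\right) - \frac{2755}{1758} = - \frac{13184384}{11185} - \frac{2755}{1758} = - \frac{23208961747}{19663230}$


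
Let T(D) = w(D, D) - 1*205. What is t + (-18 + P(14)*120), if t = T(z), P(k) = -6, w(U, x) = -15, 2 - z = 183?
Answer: -958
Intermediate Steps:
z = -181 (z = 2 - 1*183 = 2 - 183 = -181)
T(D) = -220 (T(D) = -15 - 1*205 = -15 - 205 = -220)
t = -220
t + (-18 + P(14)*120) = -220 + (-18 - 6*120) = -220 + (-18 - 720) = -220 - 738 = -958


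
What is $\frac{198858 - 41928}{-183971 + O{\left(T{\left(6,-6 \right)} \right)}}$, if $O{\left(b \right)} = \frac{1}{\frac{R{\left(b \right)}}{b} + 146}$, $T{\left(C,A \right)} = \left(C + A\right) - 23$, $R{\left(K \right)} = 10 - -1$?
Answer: $- \frac{262622355}{307875457} \approx -0.85301$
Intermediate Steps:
$R{\left(K \right)} = 11$ ($R{\left(K \right)} = 10 + 1 = 11$)
$T{\left(C,A \right)} = -23 + A + C$ ($T{\left(C,A \right)} = \left(A + C\right) - 23 = -23 + A + C$)
$O{\left(b \right)} = \frac{1}{146 + \frac{11}{b}}$ ($O{\left(b \right)} = \frac{1}{\frac{11}{b} + 146} = \frac{1}{146 + \frac{11}{b}}$)
$\frac{198858 - 41928}{-183971 + O{\left(T{\left(6,-6 \right)} \right)}} = \frac{198858 - 41928}{-183971 + \frac{-23 - 6 + 6}{11 + 146 \left(-23 - 6 + 6\right)}} = \frac{156930}{-183971 - \frac{23}{11 + 146 \left(-23\right)}} = \frac{156930}{-183971 - \frac{23}{11 - 3358}} = \frac{156930}{-183971 - \frac{23}{-3347}} = \frac{156930}{-183971 - - \frac{23}{3347}} = \frac{156930}{-183971 + \frac{23}{3347}} = \frac{156930}{- \frac{615750914}{3347}} = 156930 \left(- \frac{3347}{615750914}\right) = - \frac{262622355}{307875457}$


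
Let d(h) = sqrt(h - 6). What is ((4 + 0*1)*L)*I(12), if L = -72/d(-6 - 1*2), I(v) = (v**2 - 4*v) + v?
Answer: 15552*I*sqrt(14)/7 ≈ 8312.9*I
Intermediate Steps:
d(h) = sqrt(-6 + h)
I(v) = v**2 - 3*v
L = 36*I*sqrt(14)/7 (L = -72/sqrt(-6 + (-6 - 1*2)) = -72/sqrt(-6 + (-6 - 2)) = -72/sqrt(-6 - 8) = -72*(-I*sqrt(14)/14) = -(-36)*I*sqrt(14)/7 = 36*I*sqrt(14)/7 ≈ 19.243*I)
((4 + 0*1)*L)*I(12) = ((4 + 0*1)*(36*I*sqrt(14)/7))*(12*(-3 + 12)) = ((4 + 0)*(36*I*sqrt(14)/7))*(12*9) = (4*(36*I*sqrt(14)/7))*108 = (144*I*sqrt(14)/7)*108 = 15552*I*sqrt(14)/7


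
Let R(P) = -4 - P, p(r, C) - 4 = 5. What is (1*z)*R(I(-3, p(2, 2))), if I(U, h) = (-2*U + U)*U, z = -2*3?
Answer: -30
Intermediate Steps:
z = -6
p(r, C) = 9 (p(r, C) = 4 + 5 = 9)
I(U, h) = -U² (I(U, h) = (-U)*U = -U²)
(1*z)*R(I(-3, p(2, 2))) = (1*(-6))*(-4 - (-1)*(-3)²) = -6*(-4 - (-1)*9) = -6*(-4 - 1*(-9)) = -6*(-4 + 9) = -6*5 = -30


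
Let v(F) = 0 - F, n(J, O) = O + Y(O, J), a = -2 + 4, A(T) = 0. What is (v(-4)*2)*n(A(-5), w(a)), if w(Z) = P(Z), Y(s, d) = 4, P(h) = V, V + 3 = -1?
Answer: 0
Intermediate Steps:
V = -4 (V = -3 - 1 = -4)
a = 2
P(h) = -4
w(Z) = -4
n(J, O) = 4 + O (n(J, O) = O + 4 = 4 + O)
v(F) = -F
(v(-4)*2)*n(A(-5), w(a)) = (-1*(-4)*2)*(4 - 4) = (4*2)*0 = 8*0 = 0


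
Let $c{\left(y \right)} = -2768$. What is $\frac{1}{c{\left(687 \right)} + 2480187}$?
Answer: $\frac{1}{2477419} \approx 4.0365 \cdot 10^{-7}$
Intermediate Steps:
$\frac{1}{c{\left(687 \right)} + 2480187} = \frac{1}{-2768 + 2480187} = \frac{1}{2477419}$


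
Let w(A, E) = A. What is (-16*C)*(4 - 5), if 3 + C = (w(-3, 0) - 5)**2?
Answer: 976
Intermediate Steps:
C = 61 (C = -3 + (-3 - 5)**2 = -3 + (-8)**2 = -3 + 64 = 61)
(-16*C)*(4 - 5) = (-16*61)*(4 - 5) = -976*(-1) = 976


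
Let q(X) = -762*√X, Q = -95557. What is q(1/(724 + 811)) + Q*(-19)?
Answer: 1815583 - 762*√1535/1535 ≈ 1.8156e+6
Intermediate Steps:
q(1/(724 + 811)) + Q*(-19) = -762/√(724 + 811) - 95557*(-19) = -762*√1535/1535 + 1815583 = 1815583 - 762*√1535/1535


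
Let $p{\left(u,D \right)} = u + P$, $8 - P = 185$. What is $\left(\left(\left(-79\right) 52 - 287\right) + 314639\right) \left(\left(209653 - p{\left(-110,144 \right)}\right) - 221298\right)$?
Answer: $-3523751352$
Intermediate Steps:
$P = -177$ ($P = 8 - 185 = -177$)
$p{\left(u,D \right)} = -177 + u$ ($p{\left(u,D \right)} = u - 177 = -177 + u$)
$\left(\left(\left(-79\right) 52 - 287\right) + 314639\right) \left(\left(209653 - p{\left(-110,144 \right)}\right) - 221298\right) = \left(\left(\left(-79\right) 52 - 287\right) + 314639\right) \left(\left(209653 - \left(-177 - 110\right)\right) - 221298\right) = \left(\left(-4108 - 287\right) + 314639\right) \left(\left(209653 - -287\right) - 221298\right) = \left(-4395 + 314639\right) \left(\left(209653 + 287\right) - 221298\right) = 310244 \left(209940 - 221298\right) = 310244 \left(-11358\right) = -3523751352$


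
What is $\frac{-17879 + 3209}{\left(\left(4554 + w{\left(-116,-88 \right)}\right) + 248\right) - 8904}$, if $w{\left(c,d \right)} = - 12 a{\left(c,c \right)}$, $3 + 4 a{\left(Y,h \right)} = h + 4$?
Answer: $\frac{14670}{3757} \approx 3.9047$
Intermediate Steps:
$a{\left(Y,h \right)} = \frac{1}{4} + \frac{h}{4}$ ($a{\left(Y,h \right)} = - \frac{3}{4} + \frac{h + 4}{4} = - \frac{3}{4} + \frac{4 + h}{4} = - \frac{3}{4} + \left(1 + \frac{h}{4}\right) = \frac{1}{4} + \frac{h}{4}$)
$w{\left(c,d \right)} = -3 - 3 c$ ($w{\left(c,d \right)} = - 12 \left(\frac{1}{4} + \frac{c}{4}\right) = -3 - 3 c$)
$\frac{-17879 + 3209}{\left(\left(4554 + w{\left(-116,-88 \right)}\right) + 248\right) - 8904} = \frac{-17879 + 3209}{\left(\left(4554 - -345\right) + 248\right) - 8904} = - \frac{14670}{\left(\left(4554 + \left(-3 + 348\right)\right) + 248\right) - 8904} = - \frac{14670}{\left(\left(4554 + 345\right) + 248\right) - 8904} = - \frac{14670}{\left(4899 + 248\right) - 8904} = - \frac{14670}{5147 - 8904} = - \frac{14670}{-3757} = \left(-14670\right) \left(- \frac{1}{3757}\right) = \frac{14670}{3757}$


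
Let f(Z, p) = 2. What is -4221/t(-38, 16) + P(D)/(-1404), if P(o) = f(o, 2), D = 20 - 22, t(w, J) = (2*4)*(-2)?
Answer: 1481563/5616 ≈ 263.81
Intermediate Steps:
t(w, J) = -16 (t(w, J) = 8*(-2) = -16)
D = -2
P(o) = 2
-4221/t(-38, 16) + P(D)/(-1404) = -4221/(-16) + 2/(-1404) = -4221*(-1/16) + 2*(-1/1404) = 4221/16 - 1/702 = 1481563/5616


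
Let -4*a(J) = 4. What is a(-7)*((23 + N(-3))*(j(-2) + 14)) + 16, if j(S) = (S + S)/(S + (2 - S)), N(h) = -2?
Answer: -236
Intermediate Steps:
a(J) = -1 (a(J) = -¼*4 = -1)
j(S) = S (j(S) = (2*S)/2 = (2*S)*(½) = S)
a(-7)*((23 + N(-3))*(j(-2) + 14)) + 16 = -(23 - 2)*(-2 + 14) + 16 = -21*12 + 16 = -1*252 + 16 = -252 + 16 = -236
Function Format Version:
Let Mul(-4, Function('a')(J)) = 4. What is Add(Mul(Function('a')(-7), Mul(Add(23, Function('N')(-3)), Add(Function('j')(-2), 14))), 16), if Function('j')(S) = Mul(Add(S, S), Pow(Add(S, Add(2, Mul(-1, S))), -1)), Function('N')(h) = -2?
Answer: -236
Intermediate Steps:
Function('a')(J) = -1 (Function('a')(J) = Mul(Rational(-1, 4), 4) = -1)
Function('j')(S) = S (Function('j')(S) = Mul(Mul(2, S), Pow(2, -1)) = Mul(Mul(2, S), Rational(1, 2)) = S)
Add(Mul(Function('a')(-7), Mul(Add(23, Function('N')(-3)), Add(Function('j')(-2), 14))), 16) = Add(Mul(-1, Mul(Add(23, -2), Add(-2, 14))), 16) = Add(Mul(-1, Mul(21, 12)), 16) = Add(Mul(-1, 252), 16) = Add(-252, 16) = -236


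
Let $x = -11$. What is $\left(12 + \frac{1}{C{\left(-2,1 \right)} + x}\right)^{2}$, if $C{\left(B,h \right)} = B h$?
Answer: $\frac{24025}{169} \approx 142.16$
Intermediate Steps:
$\left(12 + \frac{1}{C{\left(-2,1 \right)} + x}\right)^{2} = \left(12 + \frac{1}{\left(-2\right) 1 - 11}\right)^{2} = \left(12 + \frac{1}{-2 - 11}\right)^{2} = \left(12 + \frac{1}{-13}\right)^{2} = \left(12 - \frac{1}{13}\right)^{2} = \left(\frac{155}{13}\right)^{2} = \frac{24025}{169}$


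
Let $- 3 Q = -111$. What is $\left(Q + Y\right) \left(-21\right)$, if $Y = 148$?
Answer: $-3885$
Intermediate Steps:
$Q = 37$ ($Q = \left(- \frac{1}{3}\right) \left(-111\right) = 37$)
$\left(Q + Y\right) \left(-21\right) = \left(37 + 148\right) \left(-21\right) = 185 \left(-21\right) = -3885$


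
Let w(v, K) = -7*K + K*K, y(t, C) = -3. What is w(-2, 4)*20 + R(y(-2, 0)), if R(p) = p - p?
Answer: -240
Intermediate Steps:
R(p) = 0
w(v, K) = K² - 7*K (w(v, K) = -7*K + K² = K² - 7*K)
w(-2, 4)*20 + R(y(-2, 0)) = (4*(-7 + 4))*20 + 0 = (4*(-3))*20 + 0 = -12*20 + 0 = -240 + 0 = -240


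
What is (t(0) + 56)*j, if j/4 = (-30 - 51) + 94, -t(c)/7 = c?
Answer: 2912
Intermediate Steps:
t(c) = -7*c
j = 52 (j = 4*((-30 - 51) + 94) = 4*(-81 + 94) = 4*13 = 52)
(t(0) + 56)*j = (-7*0 + 56)*52 = (0 + 56)*52 = 56*52 = 2912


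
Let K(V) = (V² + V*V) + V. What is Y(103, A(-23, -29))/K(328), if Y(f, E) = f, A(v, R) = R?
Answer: 103/215496 ≈ 0.00047797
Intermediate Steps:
K(V) = V + 2*V² (K(V) = (V² + V²) + V = 2*V² + V = V + 2*V²)
Y(103, A(-23, -29))/K(328) = 103/((328*(1 + 2*328))) = 103/((328*(1 + 656))) = 103/((328*657)) = 103/215496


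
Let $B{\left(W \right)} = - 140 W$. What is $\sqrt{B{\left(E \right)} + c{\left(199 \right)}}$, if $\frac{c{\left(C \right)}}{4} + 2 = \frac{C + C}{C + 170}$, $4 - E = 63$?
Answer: $\frac{2 \sqrt{31227445}}{123} \approx 90.864$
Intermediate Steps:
$E = -59$ ($E = 4 - 63 = -59$)
$c{\left(C \right)} = -8 + \frac{8 C}{170 + C}$ ($c{\left(C \right)} = -8 + 4 \frac{C + C}{C + 170} = -8 + 4 \frac{2 C}{170 + C} = -8 + \frac{8 C}{170 + C}$)
$\sqrt{B{\left(E \right)} + c{\left(199 \right)}} = \sqrt{\left(-140\right) \left(-59\right) - \frac{1360}{170 + 199}} = \sqrt{8260 - \frac{1360}{369}} = \sqrt{\frac{3046580}{369}} = \frac{2 \sqrt{31227445}}{123}$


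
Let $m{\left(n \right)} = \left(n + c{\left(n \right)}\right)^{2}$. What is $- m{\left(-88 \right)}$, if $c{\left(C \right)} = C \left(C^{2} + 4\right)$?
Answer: $-465003975744$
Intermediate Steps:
$c{\left(C \right)} = C \left(4 + C^{2}\right)$
$m{\left(n \right)} = \left(n + n \left(4 + n^{2}\right)\right)^{2}$
$- m{\left(-88 \right)} = - \left(-88\right)^{2} \left(5 + \left(-88\right)^{2}\right)^{2} = - 7744 \left(5 + 7744\right)^{2} = - 7744 \cdot 7749^{2} = - 7744 \cdot 60047001 = \left(-1\right) 465003975744 = -465003975744$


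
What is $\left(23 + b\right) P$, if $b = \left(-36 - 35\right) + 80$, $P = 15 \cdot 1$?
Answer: $480$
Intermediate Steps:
$P = 15$
$b = 9$ ($b = -71 + 80 = 9$)
$\left(23 + b\right) P = \left(23 + 9\right) 15 = 32 \cdot 15 = 480$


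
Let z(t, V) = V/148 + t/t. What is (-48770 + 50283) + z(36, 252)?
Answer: 56081/37 ≈ 1515.7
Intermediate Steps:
z(t, V) = 1 + V/148 (z(t, V) = V*(1/148) + 1 = V/148 + 1 = 1 + V/148)
(-48770 + 50283) + z(36, 252) = (-48770 + 50283) + (1 + (1/148)*252) = 1513 + (1 + 63/37) = 1513 + 100/37 = 56081/37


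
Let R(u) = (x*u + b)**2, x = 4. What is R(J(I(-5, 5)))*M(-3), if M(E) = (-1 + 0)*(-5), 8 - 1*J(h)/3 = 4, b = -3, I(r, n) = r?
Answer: 10125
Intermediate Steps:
J(h) = 12 (J(h) = 24 - 3*4 = 24 - 12 = 12)
M(E) = 5 (M(E) = -1*(-5) = 5)
R(u) = (-3 + 4*u)**2 (R(u) = (4*u - 3)**2 = (-3 + 4*u)**2)
R(J(I(-5, 5)))*M(-3) = (-3 + 4*12)**2*5 = (-3 + 48)**2*5 = 45**2*5 = 2025*5 = 10125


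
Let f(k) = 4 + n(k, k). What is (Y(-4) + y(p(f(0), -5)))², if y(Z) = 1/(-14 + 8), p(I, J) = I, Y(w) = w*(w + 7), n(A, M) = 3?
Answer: 5329/36 ≈ 148.03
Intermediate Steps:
Y(w) = w*(7 + w)
f(k) = 7 (f(k) = 4 + 3 = 7)
y(Z) = -⅙ (y(Z) = 1/(-6) = -⅙)
(Y(-4) + y(p(f(0), -5)))² = (-4*(7 - 4) - ⅙)² = (-4*3 - ⅙)² = (-12 - ⅙)² = (-73/6)² = 5329/36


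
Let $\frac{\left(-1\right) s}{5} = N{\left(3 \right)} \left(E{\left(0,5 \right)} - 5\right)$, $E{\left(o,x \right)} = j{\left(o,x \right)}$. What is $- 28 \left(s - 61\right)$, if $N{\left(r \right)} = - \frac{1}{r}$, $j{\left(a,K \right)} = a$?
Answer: $\frac{5824}{3} \approx 1941.3$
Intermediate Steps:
$E{\left(o,x \right)} = o$
$s = - \frac{25}{3}$ ($s = - 5 - \frac{1}{3} \left(0 - 5\right) = - 5 \left(-1\right) \frac{1}{3} \left(-5\right) = - 5 \left(\left(- \frac{1}{3}\right) \left(-5\right)\right) = \left(-5\right) \frac{5}{3} = - \frac{25}{3} \approx -8.3333$)
$- 28 \left(s - 61\right) = - 28 \left(- \frac{25}{3} - 61\right) = \left(-28\right) \left(- \frac{208}{3}\right) = \frac{5824}{3}$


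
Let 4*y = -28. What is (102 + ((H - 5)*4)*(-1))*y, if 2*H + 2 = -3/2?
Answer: -903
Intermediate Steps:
y = -7 (y = (1/4)*(-28) = -7)
H = -7/4 (H = -1 + (-3/2)/2 = -1 + (-3*1/2)/2 = -1 + (1/2)*(-3/2) = -1 - 3/4 = -7/4 ≈ -1.7500)
(102 + ((H - 5)*4)*(-1))*y = (102 + ((-7/4 - 5)*4)*(-1))*(-7) = (102 - 27/4*4*(-1))*(-7) = (102 - 27*(-1))*(-7) = (102 + 27)*(-7) = 129*(-7) = -903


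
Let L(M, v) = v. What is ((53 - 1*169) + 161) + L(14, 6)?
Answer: 51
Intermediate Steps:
((53 - 1*169) + 161) + L(14, 6) = ((53 - 1*169) + 161) + 6 = ((53 - 169) + 161) + 6 = (-116 + 161) + 6 = 45 + 6 = 51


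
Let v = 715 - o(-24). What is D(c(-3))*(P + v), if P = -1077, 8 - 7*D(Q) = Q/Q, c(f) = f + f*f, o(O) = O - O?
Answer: -362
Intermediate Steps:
o(O) = 0
c(f) = f + f²
D(Q) = 1 (D(Q) = 8/7 - Q/(7*Q) = 8/7 - ⅐*1 = 8/7 - ⅐ = 1)
v = 715 (v = 715 - 1*0 = 715 + 0 = 715)
D(c(-3))*(P + v) = 1*(-1077 + 715) = 1*(-362) = -362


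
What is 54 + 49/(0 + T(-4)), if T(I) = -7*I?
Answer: 223/4 ≈ 55.750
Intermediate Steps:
T(I) = -7*I
54 + 49/(0 + T(-4)) = 54 + 49/(0 - 7*(-4)) = 54 + 49/(0 + 28) = 54 + 49/28 = 54 + 49*(1/28) = 54 + 7/4 = 223/4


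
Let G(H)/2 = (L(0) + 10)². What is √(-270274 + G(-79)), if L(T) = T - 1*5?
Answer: 4*I*√16889 ≈ 519.83*I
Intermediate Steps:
L(T) = -5 + T (L(T) = T - 5 = -5 + T)
G(H) = 50 (G(H) = 2*((-5 + 0) + 10)² = 2*(-5 + 10)² = 2*5² = 2*25 = 50)
√(-270274 + G(-79)) = √(-270274 + 50) = √(-270224) = 4*I*√16889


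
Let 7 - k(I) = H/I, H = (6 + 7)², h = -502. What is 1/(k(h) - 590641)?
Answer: -502/296498099 ≈ -1.6931e-6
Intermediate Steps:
H = 169 (H = 13² = 169)
k(I) = 7 - 169/I
1/(k(h) - 590641) = 1/((7 - 169/(-502)) - 590641) = 1/((7 - 169*(-1/502)) - 590641) = 1/((7 + 169/502) - 590641) = 1/(3683/502 - 590641) = 1/(-296498099/502) = -502/296498099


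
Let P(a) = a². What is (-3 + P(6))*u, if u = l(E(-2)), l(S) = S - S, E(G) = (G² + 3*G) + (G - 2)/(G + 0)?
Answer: 0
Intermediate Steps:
E(G) = G² + 3*G + (-2 + G)/G (E(G) = (G² + 3*G) + (-2 + G)/G = G² + 3*G + (-2 + G)/G)
l(S) = 0
u = 0
(-3 + P(6))*u = (-3 + 6²)*0 = (-3 + 36)*0 = 33*0 = 0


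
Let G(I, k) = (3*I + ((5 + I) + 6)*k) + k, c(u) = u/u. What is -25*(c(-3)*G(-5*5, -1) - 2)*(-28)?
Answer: -44800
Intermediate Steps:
c(u) = 1
G(I, k) = k + 3*I + k*(11 + I) (G(I, k) = (3*I + (11 + I)*k) + k = (3*I + k*(11 + I)) + k = k + 3*I + k*(11 + I))
-25*(c(-3)*G(-5*5, -1) - 2)*(-28) = -25*(1*(3*(-5*5) + 12*(-1) - 5*5*(-1)) - 2)*(-28) = -25*(1*(3*(-25) - 12 - 25*(-1)) - 2)*(-28) = -25*(1*(-75 - 12 + 25) - 2)*(-28) = -25*(1*(-62) - 2)*(-28) = -25*(-62 - 2)*(-28) = -25*(-64)*(-28) = 1600*(-28) = -44800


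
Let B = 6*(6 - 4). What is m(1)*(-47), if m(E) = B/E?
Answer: -564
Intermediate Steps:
B = 12 (B = 6*2 = 12)
m(E) = 12/E
m(1)*(-47) = (12/1)*(-47) = (12*1)*(-47) = 12*(-47) = -564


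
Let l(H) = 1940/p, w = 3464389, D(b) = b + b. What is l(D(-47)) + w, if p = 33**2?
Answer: 3772721561/1089 ≈ 3.4644e+6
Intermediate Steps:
D(b) = 2*b
p = 1089
l(H) = 1940/1089
l(D(-47)) + w = 1940/1089 + 3464389 = 3772721561/1089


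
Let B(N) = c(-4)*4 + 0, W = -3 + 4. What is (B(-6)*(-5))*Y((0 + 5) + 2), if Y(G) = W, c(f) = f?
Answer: 80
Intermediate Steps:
W = 1
B(N) = -16 (B(N) = -4*4 + 0 = -16 + 0 = -16)
Y(G) = 1
(B(-6)*(-5))*Y((0 + 5) + 2) = -16*(-5)*1 = 80*1 = 80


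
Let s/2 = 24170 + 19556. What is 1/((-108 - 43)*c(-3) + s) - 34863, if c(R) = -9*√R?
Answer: (-47378817*√3 + 3048839075*I)/(-87452*I + 1359*√3) ≈ -34863.0 - 4.7684e-7*I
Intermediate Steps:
s = 87452 (s = 2*(24170 + 19556) = 2*43726 = 87452)
1/((-108 - 43)*c(-3) + s) - 34863 = 1/((-108 - 43)*(-9*I*√3) + 87452) - 34863 = 1/(-(-1359)*I*√3 + 87452) - 34863 = 1/(1359*I*√3 + 87452) - 34863 = 1/(87452 + 1359*I*√3) - 34863 = -34863 + 1/(87452 + 1359*I*√3)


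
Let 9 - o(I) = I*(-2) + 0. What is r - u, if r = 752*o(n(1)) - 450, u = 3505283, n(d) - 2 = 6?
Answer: -3486933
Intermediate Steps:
n(d) = 8 (n(d) = 2 + 6 = 8)
o(I) = 9 + 2*I (o(I) = 9 - (I*(-2) + 0) = 9 - (-2*I + 0) = 9 - (-2)*I = 9 + 2*I)
r = 18350 (r = 752*(9 + 2*8) - 450 = 752*(9 + 16) - 450 = 752*25 - 450 = 18800 - 450 = 18350)
r - u = 18350 - 1*3505283 = 18350 - 3505283 = -3486933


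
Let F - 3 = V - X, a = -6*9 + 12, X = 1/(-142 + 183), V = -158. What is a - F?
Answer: 4634/41 ≈ 113.02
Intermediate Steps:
X = 1/41 ≈ 0.024390
a = -42 (a = -54 + 12 = -42)
F = -6356/41 (F = 3 + (-158 - 1*1/41) = 3 + (-158 - 1/41) = 3 - 6479/41 = -6356/41 ≈ -155.02)
a - F = -42 - 1*(-6356/41) = -42 + 6356/41 = 4634/41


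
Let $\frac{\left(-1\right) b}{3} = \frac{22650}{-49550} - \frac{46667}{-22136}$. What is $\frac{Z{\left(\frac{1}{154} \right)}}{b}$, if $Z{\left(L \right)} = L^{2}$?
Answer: $- \frac{5484194}{644234272143} \approx -8.5127 \cdot 10^{-6}$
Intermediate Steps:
$b = - \frac{108658167}{21936776}$ ($b = - 3 \left(\frac{22650}{-49550} - \frac{46667}{-22136}\right) = - 3 \left(22650 \left(- \frac{1}{49550}\right) - - \frac{46667}{22136}\right) = - 3 \left(- \frac{453}{991} + \frac{46667}{22136}\right) = \left(-3\right) \frac{36219389}{21936776} = - \frac{108658167}{21936776} \approx -4.9532$)
$\frac{Z{\left(\frac{1}{154} \right)}}{b} = \frac{\left(\frac{1}{154}\right)^{2}}{- \frac{108658167}{21936776}} = \left(\frac{1}{154}\right)^{2} \left(- \frac{21936776}{108658167}\right) = \frac{1}{23716} \left(- \frac{21936776}{108658167}\right) = - \frac{5484194}{644234272143}$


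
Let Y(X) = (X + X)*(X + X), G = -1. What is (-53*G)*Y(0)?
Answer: 0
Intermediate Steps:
Y(X) = 4*X² (Y(X) = (2*X)*(2*X) = 4*X²)
(-53*G)*Y(0) = (-53*(-1))*(4*0²) = 53*(4*0) = 53*0 = 0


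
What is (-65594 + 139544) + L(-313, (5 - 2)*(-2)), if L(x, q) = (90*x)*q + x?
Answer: 242657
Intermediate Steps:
L(x, q) = x + 90*q*x (L(x, q) = 90*q*x + x = x + 90*q*x)
(-65594 + 139544) + L(-313, (5 - 2)*(-2)) = (-65594 + 139544) - 313*(1 + 90*((5 - 2)*(-2))) = 73950 - 313*(1 + 90*(3*(-2))) = 73950 - 313*(1 + 90*(-6)) = 73950 - 313*(1 - 540) = 73950 - 313*(-539) = 73950 + 168707 = 242657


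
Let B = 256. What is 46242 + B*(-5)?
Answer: 44962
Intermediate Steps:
46242 + B*(-5) = 46242 + 256*(-5) = 46242 - 1280 = 44962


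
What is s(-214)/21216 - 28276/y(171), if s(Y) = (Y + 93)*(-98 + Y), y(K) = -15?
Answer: 1924583/1020 ≈ 1886.8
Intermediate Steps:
s(Y) = (-98 + Y)*(93 + Y) (s(Y) = (93 + Y)*(-98 + Y) = (-98 + Y)*(93 + Y))
s(-214)/21216 - 28276/y(171) = (-9114 + (-214)**2 - 5*(-214))/21216 - 28276/(-15) = (-9114 + 45796 + 1070)*(1/21216) - 28276*(-1/15) = 37752*(1/21216) + 28276/15 = 121/68 + 28276/15 = 1924583/1020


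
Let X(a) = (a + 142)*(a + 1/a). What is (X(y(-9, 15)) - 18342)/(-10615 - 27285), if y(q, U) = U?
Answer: 59912/142125 ≈ 0.42154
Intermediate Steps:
X(a) = (142 + a)*(a + 1/a)
(X(y(-9, 15)) - 18342)/(-10615 - 27285) = ((1 + 15**2 + 142*15 + 142/15) - 18342)/(-10615 - 27285) = ((1 + 225 + 2130 + 142*(1/15)) - 18342)/(-37900) = ((1 + 225 + 2130 + 142/15) - 18342)*(-1/37900) = (35482/15 - 18342)*(-1/37900) = -239648/15*(-1/37900) = 59912/142125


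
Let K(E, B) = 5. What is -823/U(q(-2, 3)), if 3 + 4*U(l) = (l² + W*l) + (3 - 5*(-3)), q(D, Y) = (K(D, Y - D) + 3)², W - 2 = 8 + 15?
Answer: -3292/5711 ≈ -0.57643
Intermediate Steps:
W = 25 (W = 2 + (8 + 15) = 2 + 23 = 25)
q(D, Y) = 64 (q(D, Y) = (5 + 3)² = 8² = 64)
U(l) = 15/4 + l²/4 + 25*l/4 (U(l) = -¾ + ((l² + 25*l) + (3 - 5*(-3)))/4 = -¾ + ((l² + 25*l) + (3 + 15))/4 = -¾ + ((l² + 25*l) + 18)/4 = -¾ + (18 + l² + 25*l)/4 = -¾ + (9/2 + l²/4 + 25*l/4) = 15/4 + l²/4 + 25*l/4)
-823/U(q(-2, 3)) = -823/(15/4 + (¼)*64² + (25/4)*64) = -823/(15/4 + (¼)*4096 + 400) = -823/(15/4 + 1024 + 400) = -823/5711/4 = -823*4/5711 = -3292/5711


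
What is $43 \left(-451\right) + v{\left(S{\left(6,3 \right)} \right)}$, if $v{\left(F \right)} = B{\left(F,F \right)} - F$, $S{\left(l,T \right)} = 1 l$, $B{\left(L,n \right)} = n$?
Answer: $-19393$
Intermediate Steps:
$S{\left(l,T \right)} = l$
$v{\left(F \right)} = 0$ ($v{\left(F \right)} = F - F = 0$)
$43 \left(-451\right) + v{\left(S{\left(6,3 \right)} \right)} = 43 \left(-451\right) + 0 = -19393 + 0 = -19393$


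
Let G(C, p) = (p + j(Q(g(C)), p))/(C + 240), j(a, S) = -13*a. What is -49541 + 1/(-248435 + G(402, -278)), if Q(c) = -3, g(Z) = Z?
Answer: -7901567012011/159495509 ≈ -49541.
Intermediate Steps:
G(C, p) = (39 + p)/(240 + C) (G(C, p) = (p - 13*(-3))/(C + 240) = (p + 39)/(240 + C) = (39 + p)/(240 + C))
-49541 + 1/(-248435 + G(402, -278)) = -49541 + 1/(-248435 + (39 - 278)/(240 + 402)) = -49541 + 1/(-248435 - 239/642) = -49541 + 1/(-159495509/642) = -49541 - 642/159495509 = -7901567012011/159495509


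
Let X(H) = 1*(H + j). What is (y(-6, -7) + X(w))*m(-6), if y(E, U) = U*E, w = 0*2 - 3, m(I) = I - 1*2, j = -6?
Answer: -264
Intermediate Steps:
m(I) = -2 + I (m(I) = I - 2 = -2 + I)
w = -3 (w = 0 - 3 = -3)
y(E, U) = E*U
X(H) = -6 + H (X(H) = 1*(H - 6) = 1*(-6 + H) = -6 + H)
(y(-6, -7) + X(w))*m(-6) = (-6*(-7) + (-6 - 3))*(-2 - 6) = (42 - 9)*(-8) = 33*(-8) = -264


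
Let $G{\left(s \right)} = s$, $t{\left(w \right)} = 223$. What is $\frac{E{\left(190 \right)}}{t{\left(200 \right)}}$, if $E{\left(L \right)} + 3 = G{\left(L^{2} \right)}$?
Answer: $\frac{36097}{223} \approx 161.87$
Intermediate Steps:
$E{\left(L \right)} = -3 + L^{2}$
$\frac{E{\left(190 \right)}}{t{\left(200 \right)}} = \frac{-3 + 190^{2}}{223} = \left(-3 + 36100\right) \frac{1}{223} = 36097 \cdot \frac{1}{223} = \frac{36097}{223}$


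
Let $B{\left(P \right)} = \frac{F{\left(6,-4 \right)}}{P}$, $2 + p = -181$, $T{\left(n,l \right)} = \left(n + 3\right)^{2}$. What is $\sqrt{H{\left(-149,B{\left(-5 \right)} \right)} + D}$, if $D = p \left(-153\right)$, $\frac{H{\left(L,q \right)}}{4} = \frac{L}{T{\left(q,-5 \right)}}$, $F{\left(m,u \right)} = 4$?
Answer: $\frac{\sqrt{3372979}}{11} \approx 166.96$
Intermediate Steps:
$T{\left(n,l \right)} = \left(3 + n\right)^{2}$
$p = -183$ ($p = -2 - 181 = -183$)
$B{\left(P \right)} = \frac{4}{P}$
$H{\left(L,q \right)} = \frac{4 L}{\left(3 + q\right)^{2}}$ ($H{\left(L,q \right)} = 4 \frac{L}{\left(3 + q\right)^{2}} = \frac{4 L}{\left(3 + q\right)^{2}}$)
$D = 27999$ ($D = \left(-183\right) \left(-153\right) = 27999$)
$\sqrt{H{\left(-149,B{\left(-5 \right)} \right)} + D} = \sqrt{4 \left(-149\right) \frac{1}{\left(3 + \frac{4}{-5}\right)^{2}} + 27999} = \sqrt{4 \left(-149\right) \frac{1}{\left(3 + 4 \left(- \frac{1}{5}\right)\right)^{2}} + 27999} = \sqrt{4 \left(-149\right) \frac{1}{\left(3 - \frac{4}{5}\right)^{2}} + 27999} = \sqrt{4 \left(-149\right) \frac{1}{\frac{121}{25}} + 27999} = \sqrt{4 \left(-149\right) \frac{25}{121} + 27999} = \sqrt{- \frac{14900}{121} + 27999} = \sqrt{\frac{3372979}{121}} = \frac{\sqrt{3372979}}{11}$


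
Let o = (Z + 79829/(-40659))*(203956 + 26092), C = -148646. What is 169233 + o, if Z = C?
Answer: -1390375060167517/40659 ≈ -3.4196e+10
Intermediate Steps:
Z = -148646
o = -1390381941012064/40659 (o = (-148646 + 79829/(-40659))*(203956 + 26092) = (-148646 + 79829*(-1/40659))*230048 = (-148646 - 79829/40659)*230048 = -6043877543/40659*230048 = -1390381941012064/40659 ≈ -3.4196e+10)
169233 + o = 169233 - 1390381941012064/40659 = -1390375060167517/40659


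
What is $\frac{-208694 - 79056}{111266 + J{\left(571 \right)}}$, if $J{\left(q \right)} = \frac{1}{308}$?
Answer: $- \frac{88627000}{34269929} \approx -2.5861$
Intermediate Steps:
$J{\left(q \right)} = \frac{1}{308}$
$\frac{-208694 - 79056}{111266 + J{\left(571 \right)}} = \frac{-208694 - 79056}{111266 + \frac{1}{308}} = - \frac{287750}{\frac{34269929}{308}} = \left(-287750\right) \frac{308}{34269929} = - \frac{88627000}{34269929}$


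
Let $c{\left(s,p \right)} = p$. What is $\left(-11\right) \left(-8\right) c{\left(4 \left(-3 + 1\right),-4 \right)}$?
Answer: $-352$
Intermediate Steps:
$\left(-11\right) \left(-8\right) c{\left(4 \left(-3 + 1\right),-4 \right)} = \left(-11\right) \left(-8\right) \left(-4\right) = 88 \left(-4\right) = -352$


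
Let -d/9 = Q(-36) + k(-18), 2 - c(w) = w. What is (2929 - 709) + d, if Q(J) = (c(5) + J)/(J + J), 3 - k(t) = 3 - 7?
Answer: 17217/8 ≈ 2152.1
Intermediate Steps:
c(w) = 2 - w
k(t) = 7 (k(t) = 3 - (3 - 7) = 3 - 1*(-4) = 3 + 4 = 7)
Q(J) = (-3 + J)/(2*J) (Q(J) = ((2 - 1*5) + J)/(J + J) = ((2 - 5) + J)/((2*J)) = (-3 + J)*(1/(2*J)) = (-3 + J)/(2*J))
d = -543/8 (d = -9*((½)*(-3 - 36)/(-36) + 7) = -9*((½)*(-1/36)*(-39) + 7) = -9*(13/24 + 7) = -9*181/24 = -543/8 ≈ -67.875)
(2929 - 709) + d = (2929 - 709) - 543/8 = 2220 - 543/8 = 17217/8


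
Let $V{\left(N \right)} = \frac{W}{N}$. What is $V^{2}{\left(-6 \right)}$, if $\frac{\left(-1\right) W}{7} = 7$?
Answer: $\frac{2401}{36} \approx 66.694$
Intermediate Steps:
$W = -49$ ($W = \left(-7\right) 7 = -49$)
$V{\left(N \right)} = - \frac{49}{N}$
$V^{2}{\left(-6 \right)} = \left(- \frac{49}{-6}\right)^{2} = \left(\left(-49\right) \left(- \frac{1}{6}\right)\right)^{2} = \left(\frac{49}{6}\right)^{2} = \frac{2401}{36}$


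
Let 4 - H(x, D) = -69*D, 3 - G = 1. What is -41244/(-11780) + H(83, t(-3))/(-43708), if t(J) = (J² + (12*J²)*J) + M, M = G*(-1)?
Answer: 515077393/128720060 ≈ 4.0015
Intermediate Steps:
G = 2 (G = 3 - 1*1 = 3 - 1 = 2)
M = -2 (M = 2*(-1) = -2)
t(J) = -2 + J² + 12*J³ (t(J) = (J² + (12*J²)*J) - 2 = (J² + 12*J³) - 2 = -2 + J² + 12*J³)
H(x, D) = 4 + 69*D (H(x, D) = 4 - (-69)*D = 4 + 69*D)
-41244/(-11780) + H(83, t(-3))/(-43708) = -41244/(-11780) + (4 + 69*(-2 + (-3)² + 12*(-3)³))/(-43708) = -41244*(-1/11780) + (4 + 69*(-2 + 9 + 12*(-27)))*(-1/43708) = 10311/2945 + (4 + 69*(-2 + 9 - 324))*(-1/43708) = 10311/2945 + (4 + 69*(-317))*(-1/43708) = 10311/2945 + (4 - 21873)*(-1/43708) = 10311/2945 - 21869*(-1/43708) = 10311/2945 + 21869/43708 = 515077393/128720060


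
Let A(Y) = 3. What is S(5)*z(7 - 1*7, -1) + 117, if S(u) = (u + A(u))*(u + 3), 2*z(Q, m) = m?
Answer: 85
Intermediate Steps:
z(Q, m) = m/2
S(u) = (3 + u)² (S(u) = (u + 3)*(u + 3) = (3 + u)*(3 + u) = (3 + u)²)
S(5)*z(7 - 1*7, -1) + 117 = (9 + 5² + 6*5)*((½)*(-1)) + 117 = (9 + 25 + 30)*(-½) + 117 = 64*(-½) + 117 = -32 + 117 = 85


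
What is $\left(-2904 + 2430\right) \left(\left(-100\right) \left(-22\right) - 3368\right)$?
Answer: $553632$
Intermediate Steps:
$\left(-2904 + 2430\right) \left(\left(-100\right) \left(-22\right) - 3368\right) = - 474 \left(2200 - 3368\right) = \left(-474\right) \left(-1168\right) = 553632$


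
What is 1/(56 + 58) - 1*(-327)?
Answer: 37279/114 ≈ 327.01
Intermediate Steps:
1/(56 + 58) - 1*(-327) = 1/114 + 327 = 37279/114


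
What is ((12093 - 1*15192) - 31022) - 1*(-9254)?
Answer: -24867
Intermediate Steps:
((12093 - 1*15192) - 31022) - 1*(-9254) = ((12093 - 15192) - 31022) + 9254 = (-3099 - 31022) + 9254 = -34121 + 9254 = -24867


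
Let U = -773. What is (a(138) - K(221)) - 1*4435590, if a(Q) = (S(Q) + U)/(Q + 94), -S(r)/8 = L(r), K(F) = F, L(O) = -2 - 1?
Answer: -1029108901/232 ≈ -4.4358e+6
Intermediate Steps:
L(O) = -3
S(r) = 24 (S(r) = -8*(-3) = 24)
a(Q) = -749/(94 + Q) (a(Q) = (24 - 773)/(Q + 94) = -749/(94 + Q))
(a(138) - K(221)) - 1*4435590 = (-749/(94 + 138) - 1*221) - 1*4435590 = (-749/232 - 221) - 4435590 = -52021/232 - 4435590 = -1029108901/232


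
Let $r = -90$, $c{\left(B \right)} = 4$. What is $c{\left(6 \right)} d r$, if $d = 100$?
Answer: $-36000$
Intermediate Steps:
$c{\left(6 \right)} d r = 4 \cdot 100 \left(-90\right) = 400 \left(-90\right) = -36000$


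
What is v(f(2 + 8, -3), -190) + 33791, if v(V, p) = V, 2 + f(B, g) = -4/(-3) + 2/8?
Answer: 405487/12 ≈ 33791.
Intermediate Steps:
f(B, g) = -5/12 (f(B, g) = -2 + (-4/(-3) + 2/8) = -2 + (-4*(-1/3) + 2*(1/8)) = -2 + (4/3 + 1/4) = -2 + 19/12 = -5/12)
v(f(2 + 8, -3), -190) + 33791 = -5/12 + 33791 = 405487/12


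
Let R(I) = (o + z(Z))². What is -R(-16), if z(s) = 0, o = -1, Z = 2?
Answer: -1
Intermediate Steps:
R(I) = 1 (R(I) = (-1 + 0)² = (-1)² = 1)
-R(-16) = -1*1 = -1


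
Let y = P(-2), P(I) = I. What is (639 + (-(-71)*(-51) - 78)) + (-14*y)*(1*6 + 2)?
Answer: -2836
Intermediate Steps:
y = -2
(639 + (-(-71)*(-51) - 78)) + (-14*y)*(1*6 + 2) = (639 + (-(-71)*(-51) - 78)) + (-14*(-2))*(1*6 + 2) = (639 + (-71*51 - 78)) + 28*(6 + 2) = (639 + (-3621 - 78)) + 28*8 = (639 - 3699) + 224 = -3060 + 224 = -2836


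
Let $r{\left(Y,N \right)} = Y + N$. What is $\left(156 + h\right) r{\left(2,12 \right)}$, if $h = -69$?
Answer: $1218$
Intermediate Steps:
$r{\left(Y,N \right)} = N + Y$
$\left(156 + h\right) r{\left(2,12 \right)} = \left(156 - 69\right) \left(12 + 2\right) = 87 \cdot 14 = 1218$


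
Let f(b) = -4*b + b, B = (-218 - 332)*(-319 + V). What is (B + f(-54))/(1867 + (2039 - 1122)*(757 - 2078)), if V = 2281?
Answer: 539469/604745 ≈ 0.89206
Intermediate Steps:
B = -1079100 (B = (-218 - 332)*(-319 + 2281) = -550*1962 = -1079100)
f(b) = -3*b
(B + f(-54))/(1867 + (2039 - 1122)*(757 - 2078)) = (-1079100 - 3*(-54))/(1867 + (2039 - 1122)*(757 - 2078)) = (-1079100 + 162)/(1867 + 917*(-1321)) = -1078938/(1867 - 1211357) = -1078938/(-1209490) = -1078938*(-1/1209490) = 539469/604745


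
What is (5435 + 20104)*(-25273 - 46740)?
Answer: -1839140007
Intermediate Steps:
(5435 + 20104)*(-25273 - 46740) = 25539*(-72013) = -1839140007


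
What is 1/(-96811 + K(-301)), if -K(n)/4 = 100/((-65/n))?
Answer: -13/1282623 ≈ -1.0135e-5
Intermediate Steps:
K(n) = 80*n/13 (K(n) = -400/((-65/n)) = -400*(-n/65) = -(-80)*n/13 = 80*n/13)
1/(-96811 + K(-301)) = 1/(-96811 + (80/13)*(-301)) = 1/(-96811 - 24080/13) = 1/(-1282623/13) = -13/1282623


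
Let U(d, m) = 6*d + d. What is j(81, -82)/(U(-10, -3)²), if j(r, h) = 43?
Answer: 43/4900 ≈ 0.0087755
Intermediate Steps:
U(d, m) = 7*d
j(81, -82)/(U(-10, -3)²) = 43/((7*(-10))²) = 43/((-70)²) = 43/4900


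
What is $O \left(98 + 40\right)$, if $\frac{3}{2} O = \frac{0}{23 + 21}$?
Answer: $0$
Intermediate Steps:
$O = 0$ ($O = \frac{2 \frac{0}{23 + 21}}{3} = \frac{2 \cdot \frac{0}{44}}{3} = \frac{2 \cdot 0 \cdot \frac{1}{44}}{3} = \frac{2}{3} \cdot 0 = 0$)
$O \left(98 + 40\right) = 0 \left(98 + 40\right) = 0 \cdot 138 = 0$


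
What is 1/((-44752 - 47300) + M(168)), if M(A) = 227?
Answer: -1/91825 ≈ -1.0890e-5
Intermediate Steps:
1/((-44752 - 47300) + M(168)) = 1/((-44752 - 47300) + 227) = 1/(-92052 + 227) = 1/(-91825) = -1/91825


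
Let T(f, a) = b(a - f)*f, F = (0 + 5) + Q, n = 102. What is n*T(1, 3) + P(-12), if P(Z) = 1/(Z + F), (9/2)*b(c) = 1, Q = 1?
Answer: 45/2 ≈ 22.500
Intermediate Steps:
F = 6 (F = (0 + 5) + 1 = 5 + 1 = 6)
b(c) = 2/9 (b(c) = (2/9)*1 = 2/9)
P(Z) = 1/(6 + Z) (P(Z) = 1/(Z + 6) = 1/(6 + Z))
T(f, a) = 2*f/9
n*T(1, 3) + P(-12) = 102*((2/9)*1) + 1/(6 - 12) = 102*(2/9) + 1/(-6) = 68/3 - ⅙ = 45/2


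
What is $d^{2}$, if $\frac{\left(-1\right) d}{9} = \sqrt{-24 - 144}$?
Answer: $-13608$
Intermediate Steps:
$d = - 18 i \sqrt{42}$ ($d = - 9 \sqrt{-24 - 144} = - 9 \sqrt{-168} = - 9 \cdot 2 i \sqrt{42} = - 18 i \sqrt{42} \approx - 116.65 i$)
$d^{2} = \left(- 18 i \sqrt{42}\right)^{2} = -13608$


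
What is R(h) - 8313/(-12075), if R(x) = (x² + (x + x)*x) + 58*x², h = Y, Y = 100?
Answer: 2455252771/4025 ≈ 6.1000e+5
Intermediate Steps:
h = 100
R(x) = 61*x² (R(x) = (x² + (2*x)*x) + 58*x² = (x² + 2*x²) + 58*x² = 3*x² + 58*x² = 61*x²)
R(h) - 8313/(-12075) = 61*100² - 8313/(-12075) = 61*10000 - 8313*(-1)/12075 = 610000 - 1*(-2771/4025) = 610000 + 2771/4025 = 2455252771/4025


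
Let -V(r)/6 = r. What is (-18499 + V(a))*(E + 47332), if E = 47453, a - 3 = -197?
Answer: -1643097975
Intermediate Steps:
a = -194 (a = 3 - 197 = -194)
V(r) = -6*r
(-18499 + V(a))*(E + 47332) = (-18499 - 6*(-194))*(47453 + 47332) = (-18499 + 1164)*94785 = -17335*94785 = -1643097975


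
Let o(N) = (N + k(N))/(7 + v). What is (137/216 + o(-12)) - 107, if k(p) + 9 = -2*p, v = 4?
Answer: -252077/2376 ≈ -106.09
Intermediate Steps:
k(p) = -9 - 2*p
o(N) = -9/11 - N/11 (o(N) = (N + (-9 - 2*N))/(7 + 4) = (-9 - N)/11 = (-9 - N)*(1/11) = -9/11 - N/11)
(137/216 + o(-12)) - 107 = (137/216 + (-9/11 - 1/11*(-12))) - 107 = (137*(1/216) + (-9/11 + 12/11)) - 107 = (137/216 + 3/11) - 107 = 2155/2376 - 107 = -252077/2376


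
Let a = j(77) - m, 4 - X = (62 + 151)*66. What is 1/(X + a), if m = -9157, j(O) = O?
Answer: -1/4820 ≈ -0.00020747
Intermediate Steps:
X = -14054 (X = 4 - (62 + 151)*66 = 4 - 213*66 = 4 - 1*14058 = 4 - 14058 = -14054)
a = 9234 (a = 77 - 1*(-9157) = 77 + 9157 = 9234)
1/(X + a) = 1/(-14054 + 9234) = 1/(-4820) = -1/4820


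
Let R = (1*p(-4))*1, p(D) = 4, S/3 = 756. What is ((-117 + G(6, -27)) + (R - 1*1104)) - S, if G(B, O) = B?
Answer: -3479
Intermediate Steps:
S = 2268 (S = 3*756 = 2268)
R = 4 (R = (1*4)*1 = 4*1 = 4)
((-117 + G(6, -27)) + (R - 1*1104)) - S = ((-117 + 6) + (4 - 1*1104)) - 1*2268 = (-111 + (4 - 1104)) - 2268 = (-111 - 1100) - 2268 = -1211 - 2268 = -3479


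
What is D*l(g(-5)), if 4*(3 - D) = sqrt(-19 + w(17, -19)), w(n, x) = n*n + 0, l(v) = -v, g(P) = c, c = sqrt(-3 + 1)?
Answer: 3*I*sqrt(2)*(-4 + sqrt(30))/4 ≈ 1.5668*I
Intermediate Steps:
c = I*sqrt(2) (c = sqrt(-2) = I*sqrt(2) ≈ 1.4142*I)
g(P) = I*sqrt(2)
w(n, x) = n**2 (w(n, x) = n**2 + 0 = n**2)
D = 3 - 3*sqrt(30)/4 (D = 3 - sqrt(-19 + 17**2)/4 = 3 - sqrt(-19 + 289)/4 = 3 - 3*sqrt(30)/4 ≈ -1.1079)
D*l(g(-5)) = (3 - 3*sqrt(30)/4)*(-I*sqrt(2)) = -I*sqrt(2)*(3 - 3*sqrt(30)/4)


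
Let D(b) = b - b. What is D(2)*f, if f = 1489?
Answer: 0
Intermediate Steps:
D(b) = 0
D(2)*f = 0*1489 = 0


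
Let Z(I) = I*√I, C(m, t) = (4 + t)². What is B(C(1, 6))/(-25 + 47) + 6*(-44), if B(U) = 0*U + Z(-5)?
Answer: -264 - 5*I*√5/22 ≈ -264.0 - 0.5082*I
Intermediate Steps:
Z(I) = I^(3/2)
B(U) = -5*I*√5 (B(U) = 0*U + (-5)^(3/2) = 0 - 5*I*√5 = -5*I*√5)
B(C(1, 6))/(-25 + 47) + 6*(-44) = (-5*I*√5)/(-25 + 47) + 6*(-44) = -5*I*√5/22 - 264 = -264 - 5*I*√5/22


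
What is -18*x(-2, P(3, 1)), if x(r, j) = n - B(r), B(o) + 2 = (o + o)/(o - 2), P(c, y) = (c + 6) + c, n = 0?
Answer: -18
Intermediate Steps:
P(c, y) = 6 + 2*c (P(c, y) = (6 + c) + c = 6 + 2*c)
B(o) = -2 + 2*o/(-2 + o) (B(o) = -2 + (o + o)/(o - 2) = -2 + (2*o)/(-2 + o) = -2 + 2*o/(-2 + o))
x(r, j) = -4/(-2 + r) (x(r, j) = 0 - 4/(-2 + r) = -4/(-2 + r))
-18*x(-2, P(3, 1)) = -(-72)/(-2 - 2) = -(-72)/(-4) = -(-72)*(-1)/4 = -18*1 = -18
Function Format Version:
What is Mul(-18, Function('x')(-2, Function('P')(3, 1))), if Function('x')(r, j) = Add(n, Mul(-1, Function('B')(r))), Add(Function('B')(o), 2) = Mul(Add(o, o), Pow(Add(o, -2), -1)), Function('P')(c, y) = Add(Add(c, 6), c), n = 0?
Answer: -18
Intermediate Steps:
Function('P')(c, y) = Add(6, Mul(2, c)) (Function('P')(c, y) = Add(Add(6, c), c) = Add(6, Mul(2, c)))
Function('B')(o) = Add(-2, Mul(2, o, Pow(Add(-2, o), -1))) (Function('B')(o) = Add(-2, Mul(Add(o, o), Pow(Add(o, -2), -1))) = Add(-2, Mul(Mul(2, o), Pow(Add(-2, o), -1))) = Add(-2, Mul(2, o, Pow(Add(-2, o), -1))))
Function('x')(r, j) = Mul(-4, Pow(Add(-2, r), -1)) (Function('x')(r, j) = Add(0, Mul(-1, Mul(4, Pow(Add(-2, r), -1)))) = Add(0, Mul(-4, Pow(Add(-2, r), -1))) = Mul(-4, Pow(Add(-2, r), -1)))
Mul(-18, Function('x')(-2, Function('P')(3, 1))) = Mul(-18, Mul(-4, Pow(Add(-2, -2), -1))) = Mul(-18, Mul(-4, Pow(-4, -1))) = Mul(-18, Mul(-4, Rational(-1, 4))) = Mul(-18, 1) = -18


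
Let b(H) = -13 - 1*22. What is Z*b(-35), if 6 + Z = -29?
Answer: 1225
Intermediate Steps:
b(H) = -35 (b(H) = -13 - 22 = -35)
Z = -35 (Z = -6 - 29 = -35)
Z*b(-35) = -35*(-35) = 1225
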